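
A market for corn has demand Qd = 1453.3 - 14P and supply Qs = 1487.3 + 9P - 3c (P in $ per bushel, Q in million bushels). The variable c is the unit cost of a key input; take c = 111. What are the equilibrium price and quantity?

With c = 111, supply is Qs = 1154.3 + 9P.
Equating demand and supply, 1453.3 - 14P = 1154.3 + 9P gives 23P = 299, so P* = 13.
Plugging P* into demand: Q* = 1453.3 - 14(13) = 1271.3.

P* = 13, Q* = 1271.3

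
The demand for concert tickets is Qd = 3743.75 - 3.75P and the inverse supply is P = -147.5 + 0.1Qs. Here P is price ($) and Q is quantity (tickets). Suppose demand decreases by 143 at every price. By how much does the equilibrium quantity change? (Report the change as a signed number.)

ΔQ = -104

Inverting to quantity form: Qs = 1475 + 10P.
The market clears where 3743.75 - 3.75P = 1475 + 10P. Rearranging, 13.75P = 2268.75, hence P* = 165.
From the demand curve, Q* = 3743.75 - 3.75(165) = 3125.
After the shift, demand is Qd = 3600.75 - 3.75P.
New equilibrium: 2125.75 = 13.75P, so P = 154.6 and Q = 3021.
ΔQ = 3021 - 3125 = -104.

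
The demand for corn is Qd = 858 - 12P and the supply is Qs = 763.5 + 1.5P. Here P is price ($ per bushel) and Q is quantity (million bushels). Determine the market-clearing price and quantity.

P* = 7, Q* = 774

Set Qd = Qs: 858 - 12P = 763.5 + 1.5P, so 94.5 = 13.5P and P* = 7.
Substitute back: Q* = 858 - 12(7) = 774.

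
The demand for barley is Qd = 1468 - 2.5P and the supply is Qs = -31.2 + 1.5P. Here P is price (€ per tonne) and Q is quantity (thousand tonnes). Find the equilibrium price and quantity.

Equating demand and supply, 1468 - 2.5P = -31.2 + 1.5P gives 4P = 1499.2, so P* = 374.8.
Then Q* = 1468 - 2.5(374.8) = 531.

P* = 374.8, Q* = 531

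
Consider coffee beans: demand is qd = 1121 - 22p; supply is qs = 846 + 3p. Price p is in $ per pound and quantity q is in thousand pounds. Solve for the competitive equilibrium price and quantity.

p* = 11, q* = 879

At equilibrium qd = qs, so 1121 - 22p = 846 + 3p; collecting terms, 275 = 25p and p* = 11.
Plugging p* into demand: q* = 1121 - 22(11) = 879.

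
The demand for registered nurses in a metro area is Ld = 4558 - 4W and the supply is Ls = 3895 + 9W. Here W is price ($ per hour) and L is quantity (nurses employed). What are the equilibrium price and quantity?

Equating demand and supply, 4558 - 4W = 3895 + 9W gives 13W = 663, so W* = 51.
Plugging W* into demand: L* = 4558 - 4(51) = 4354.

W* = 51, L* = 4354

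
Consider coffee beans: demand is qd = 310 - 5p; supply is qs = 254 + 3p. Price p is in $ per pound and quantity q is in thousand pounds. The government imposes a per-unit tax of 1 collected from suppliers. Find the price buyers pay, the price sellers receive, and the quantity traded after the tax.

Suppliers keep p_s = p_b - 1 per unit, so supply in terms of the buyer price is qs = 251 + 3p_b.
Set qd = qs: 310 - 5p_b = 251 + 3p_b, so 59 = 8p_b and p_b = 7.375.
So p_s = 6.375 and the quantity traded is q = 310 - 5(7.375) = 273.125.

p_b = 7.375, p_s = 6.375, q = 273.125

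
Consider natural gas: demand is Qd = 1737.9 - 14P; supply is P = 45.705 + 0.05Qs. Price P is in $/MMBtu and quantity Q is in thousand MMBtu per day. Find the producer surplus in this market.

Inverting to quantity form: Qs = -914.1 + 20P.
At equilibrium Qd = Qs, so 1737.9 - 14P = -914.1 + 20P; collecting terms, 2652 = 34P and P* = 78.
Substitute back: Q* = 1737.9 - 14(78) = 645.9.
Supply choke price (Qs = 0): P = 45.705. Producer surplus = ½ × (78 - 45.705) × 645.9 = 10429.67025.

Producer surplus = 10429.67025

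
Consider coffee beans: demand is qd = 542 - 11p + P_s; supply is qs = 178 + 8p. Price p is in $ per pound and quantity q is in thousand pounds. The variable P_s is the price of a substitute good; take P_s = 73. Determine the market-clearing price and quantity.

With P_s = 73, demand is qd = 615 - 11p.
At equilibrium qd = qs, so 615 - 11p = 178 + 8p; collecting terms, 437 = 19p and p* = 23.
Substitute back: q* = 615 - 11(23) = 362.

p* = 23, q* = 362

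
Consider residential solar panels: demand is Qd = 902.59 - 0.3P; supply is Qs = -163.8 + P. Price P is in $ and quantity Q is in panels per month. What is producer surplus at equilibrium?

Producer surplus = 215496.125

Equating demand and supply, 902.59 - 0.3P = -163.8 + P gives 1.3P = 1066.39, so P* = 820.3.
Plugging P* into demand: Q* = 902.59 - 0.3(820.3) = 656.5.
Supply choke price (Qs = 0): P = 163.8. Producer surplus = ½ × (820.3 - 163.8) × 656.5 = 215496.125.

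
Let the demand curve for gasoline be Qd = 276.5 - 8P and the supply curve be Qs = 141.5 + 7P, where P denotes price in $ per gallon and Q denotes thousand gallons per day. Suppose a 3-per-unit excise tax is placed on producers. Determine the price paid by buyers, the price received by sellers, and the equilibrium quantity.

P_b = 10.4, P_s = 7.4, Q = 193.3

With a tax of 3 on producers, they supply based on the net price P_s = P_b - 3, so Qs = 120.5 + 7P_b.
Market clearing requires 276.5 - 8P_b = 120.5 + 7P_b; hence 156 = 15P_b and P_b = 10.4.
Then P_s = 10.4 - 3 = 7.4 and Q = 276.5 - 8(10.4) = 193.3.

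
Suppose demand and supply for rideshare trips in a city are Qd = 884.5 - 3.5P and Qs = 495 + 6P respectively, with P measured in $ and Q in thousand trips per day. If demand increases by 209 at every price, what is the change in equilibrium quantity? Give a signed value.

ΔQ = 132

Set Qd = Qs: 884.5 - 3.5P = 495 + 6P, so 389.5 = 9.5P and P* = 41.
Plugging P* into demand: Q* = 884.5 - 3.5(41) = 741.
After the shift, demand is Qd = 1093.5 - 3.5P.
Re-solving, 9.5P = 598.5 gives P = 63 and Q = 873.
ΔQ = 873 - 741 = 132.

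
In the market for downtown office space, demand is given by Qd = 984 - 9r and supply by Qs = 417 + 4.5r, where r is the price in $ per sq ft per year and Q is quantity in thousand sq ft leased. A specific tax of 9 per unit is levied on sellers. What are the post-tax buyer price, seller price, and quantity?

r_b = 45, r_s = 36, Q = 579

With a tax of 9 on sellers, they supply based on the net price r_s = r_b - 9, so Qs = 376.5 + 4.5r_b.
Market clearing requires 984 - 9r_b = 376.5 + 4.5r_b; hence 607.5 = 13.5r_b and r_b = 45.
Then r_s = 45 - 9 = 36 and Q = 984 - 9(45) = 579.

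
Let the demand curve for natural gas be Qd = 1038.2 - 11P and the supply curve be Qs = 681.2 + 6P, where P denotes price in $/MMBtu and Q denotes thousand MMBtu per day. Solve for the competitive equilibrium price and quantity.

The market clears where 1038.2 - 11P = 681.2 + 6P. Rearranging, 17P = 357, hence P* = 21.
Then Q* = 1038.2 - 11(21) = 807.2.

P* = 21, Q* = 807.2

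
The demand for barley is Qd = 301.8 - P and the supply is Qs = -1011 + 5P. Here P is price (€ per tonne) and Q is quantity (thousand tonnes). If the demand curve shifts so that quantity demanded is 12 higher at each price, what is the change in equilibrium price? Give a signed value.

ΔP = 2

The market clears where 301.8 - P = -1011 + 5P. Rearranging, 6P = 1312.8, hence P* = 218.8.
Then Q* = 301.8 - 218.8 = 83.
After the shift, demand is Qd = 313.8 - P.
The new intersection has 1324.8 = 6P, i.e. P = 220.8, Q = 93.
ΔP = 220.8 - 218.8 = 2.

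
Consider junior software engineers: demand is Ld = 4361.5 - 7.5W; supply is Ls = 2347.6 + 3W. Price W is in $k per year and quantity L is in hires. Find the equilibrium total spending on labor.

Total spending on labor = 560631.4

At equilibrium Ld = Ls, so 4361.5 - 7.5W = 2347.6 + 3W; collecting terms, 2013.9 = 10.5W and W* = 191.8.
From the demand curve, L* = 4361.5 - 7.5(191.8) = 2923.
Total spending on labor = W* × L* = 191.8 × 2923 = 560631.4.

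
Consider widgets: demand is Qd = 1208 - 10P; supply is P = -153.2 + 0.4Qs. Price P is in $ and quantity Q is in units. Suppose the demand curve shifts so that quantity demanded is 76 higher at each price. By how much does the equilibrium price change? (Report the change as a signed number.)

ΔP = 6.08

In direct form, Qs = 383 + 2.5P.
At equilibrium Qd = Qs, so 1208 - 10P = 383 + 2.5P; collecting terms, 825 = 12.5P and P* = 66.
From the demand curve, Q* = 1208 - 10(66) = 548.
After the shift, demand is Qd = 1284 - 10P.
Re-solving, 12.5P = 901 gives P = 72.08 and Q = 563.2.
ΔP = 72.08 - 66 = 6.08.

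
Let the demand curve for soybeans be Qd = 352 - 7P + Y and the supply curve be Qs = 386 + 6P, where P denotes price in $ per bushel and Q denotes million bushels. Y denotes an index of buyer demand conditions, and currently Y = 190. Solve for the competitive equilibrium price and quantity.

P* = 12, Q* = 458

With Y = 190, demand is Qd = 542 - 7P.
The market clears where 542 - 7P = 386 + 6P. Rearranging, 13P = 156, hence P* = 12.
Substitute back: Q* = 542 - 7(12) = 458.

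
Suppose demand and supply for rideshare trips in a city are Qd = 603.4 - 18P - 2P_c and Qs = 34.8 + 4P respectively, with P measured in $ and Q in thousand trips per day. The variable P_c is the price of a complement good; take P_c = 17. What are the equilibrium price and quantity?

With P_c = 17, demand is Qd = 569.4 - 18P.
Set Qd = Qs: 569.4 - 18P = 34.8 + 4P, so 534.6 = 22P and P* = 24.3.
From the demand curve, Q* = 569.4 - 18(24.3) = 132.

P* = 24.3, Q* = 132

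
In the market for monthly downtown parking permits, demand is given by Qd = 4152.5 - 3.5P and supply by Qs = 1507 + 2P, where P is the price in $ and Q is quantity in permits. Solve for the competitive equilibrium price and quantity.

The market clears where 4152.5 - 3.5P = 1507 + 2P. Rearranging, 5.5P = 2645.5, hence P* = 481.
From the demand curve, Q* = 4152.5 - 3.5(481) = 2469.

P* = 481, Q* = 2469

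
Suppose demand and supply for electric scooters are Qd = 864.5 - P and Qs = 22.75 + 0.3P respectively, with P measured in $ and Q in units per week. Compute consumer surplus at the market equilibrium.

Consumer surplus = 23544.5

Equating demand and supply, 864.5 - P = 22.75 + 0.3P gives 1.3P = 841.75, so P* = 647.5.
Substitute back: Q* = 864.5 - 647.5 = 217.
Demand choke price (Qd = 0): P = 864.5. Consumer surplus = ½ × (864.5 - 647.5) × 217 = 23544.5.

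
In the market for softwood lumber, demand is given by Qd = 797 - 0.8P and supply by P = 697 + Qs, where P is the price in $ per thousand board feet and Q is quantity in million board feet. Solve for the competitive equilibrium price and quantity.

P* = 830, Q* = 133

Rewriting in direct form: Qs = -697 + P.
Set Qd = Qs: 797 - 0.8P = -697 + P, so 1494 = 1.8P and P* = 830.
Substitute back: Q* = 797 - 0.8(830) = 133.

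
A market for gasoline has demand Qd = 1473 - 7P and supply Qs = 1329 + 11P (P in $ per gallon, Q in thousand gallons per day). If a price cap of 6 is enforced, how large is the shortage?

At P = 6: Qd = 1431 and Qs = 1395.
Shortage = Qd - Qs = 1431 - 1395 = 36.

Shortage = 36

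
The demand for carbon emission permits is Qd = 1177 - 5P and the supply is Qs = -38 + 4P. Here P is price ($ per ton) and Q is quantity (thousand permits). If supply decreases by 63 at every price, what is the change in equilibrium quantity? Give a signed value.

ΔQ = -35

Set Qd = Qs: 1177 - 5P = -38 + 4P, so 1215 = 9P and P* = 135.
Then Q* = 1177 - 5(135) = 502.
After the shift, supply is Qs = -101 + 4P.
New equilibrium: 1278 = 9P, so P = 142 and Q = 467.
ΔQ = 467 - 502 = -35.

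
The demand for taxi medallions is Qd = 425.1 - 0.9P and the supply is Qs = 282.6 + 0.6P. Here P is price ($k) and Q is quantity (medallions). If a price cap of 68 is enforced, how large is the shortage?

At P = 68: Qd = 363.9 and Qs = 323.4.
Shortage = Qd - Qs = 363.9 - 323.4 = 40.5.

Shortage = 40.5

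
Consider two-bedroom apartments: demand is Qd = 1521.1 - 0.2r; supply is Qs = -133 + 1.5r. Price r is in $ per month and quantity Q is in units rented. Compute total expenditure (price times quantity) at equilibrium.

At equilibrium Qd = Qs, so 1521.1 - 0.2r = -133 + 1.5r; collecting terms, 1654.1 = 1.7r and r* = 973.
Then Q* = 1521.1 - 0.2(973) = 1326.5.
Total expenditure = r* × Q* = 973 × 1326.5 = 1290684.5.

Total expenditure = 1290684.5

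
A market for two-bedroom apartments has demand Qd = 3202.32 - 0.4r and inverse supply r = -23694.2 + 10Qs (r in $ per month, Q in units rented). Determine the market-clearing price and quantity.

r* = 1665.8, Q* = 2536

Solving each curve for Q: Qs = 2369.42 + 0.1r.
The market clears where 3202.32 - 0.4r = 2369.42 + 0.1r. Rearranging, 0.5r = 832.9, hence r* = 1665.8.
Then Q* = 3202.32 - 0.4(1665.8) = 2536.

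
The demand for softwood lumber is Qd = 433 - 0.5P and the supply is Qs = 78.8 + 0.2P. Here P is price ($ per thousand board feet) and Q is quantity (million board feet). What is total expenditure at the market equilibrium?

At equilibrium Qd = Qs, so 433 - 0.5P = 78.8 + 0.2P; collecting terms, 354.2 = 0.7P and P* = 506.
Substitute back: Q* = 433 - 0.5(506) = 180.
Total expenditure = P* × Q* = 506 × 180 = 91080.

Total expenditure = 91080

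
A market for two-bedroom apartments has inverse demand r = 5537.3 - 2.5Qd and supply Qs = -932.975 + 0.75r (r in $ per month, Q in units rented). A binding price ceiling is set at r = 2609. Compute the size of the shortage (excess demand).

Rewriting in direct form: Qd = 2214.92 - 0.4r.
At r = 2609: Qd = 1171.32 and Qs = 1023.775.
Shortage = Qd - Qs = 1171.32 - 1023.775 = 147.545.

Shortage = 147.545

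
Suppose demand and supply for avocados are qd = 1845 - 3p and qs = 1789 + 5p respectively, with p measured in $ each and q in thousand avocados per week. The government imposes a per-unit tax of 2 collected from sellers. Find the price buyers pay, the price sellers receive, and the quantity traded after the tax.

Sellers keep p_s = p_b - 2 per unit, so supply in terms of the buyer price is qs = 1779 + 5p_b.
Equate demand and the shifted supply: 1845 - 3p_b = 1779 + 5p_b, giving 8p_b = 66, so p_b = 8.25.
Then p_s = 8.25 - 2 = 6.25 and q = 1845 - 3(8.25) = 1820.25.

p_b = 8.25, p_s = 6.25, q = 1820.25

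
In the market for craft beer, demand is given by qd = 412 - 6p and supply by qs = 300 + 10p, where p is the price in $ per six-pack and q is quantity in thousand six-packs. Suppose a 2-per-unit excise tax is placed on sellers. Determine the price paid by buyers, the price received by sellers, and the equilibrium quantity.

p_b = 8.25, p_s = 6.25, q = 362.5

The tax drives a wedge p_b - p_s = 2. Substituting p_s = p_b - 2 into supply: qs = 280 + 10p_b.
Set qd = qs: 412 - 6p_b = 280 + 10p_b, so 132 = 16p_b and p_b = 8.25.
So p_s = 6.25 and the quantity traded is q = 412 - 6(8.25) = 362.5.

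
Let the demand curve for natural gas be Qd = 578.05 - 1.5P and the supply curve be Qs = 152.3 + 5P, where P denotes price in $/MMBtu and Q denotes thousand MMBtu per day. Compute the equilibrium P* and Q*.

P* = 65.5, Q* = 479.8

The market clears where 578.05 - 1.5P = 152.3 + 5P. Rearranging, 6.5P = 425.75, hence P* = 65.5.
Plugging P* into demand: Q* = 578.05 - 1.5(65.5) = 479.8.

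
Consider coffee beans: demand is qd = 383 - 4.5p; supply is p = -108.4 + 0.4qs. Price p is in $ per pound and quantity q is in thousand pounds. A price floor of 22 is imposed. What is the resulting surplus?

Rewriting in direct form: qs = 271 + 2.5p.
Evaluating both curves at the floor price 22 gives qd = 284, qs = 326.
Surplus = qs - qd = 326 - 284 = 42.

Surplus = 42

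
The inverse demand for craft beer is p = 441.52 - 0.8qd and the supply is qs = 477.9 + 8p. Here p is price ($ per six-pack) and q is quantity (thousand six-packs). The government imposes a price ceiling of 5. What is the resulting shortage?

Shortage = 27.75

Inverting to quantity form: qd = 551.9 - 1.25p.
At p = 5: qd = 545.65 and qs = 517.9.
Shortage = qd - qs = 545.65 - 517.9 = 27.75.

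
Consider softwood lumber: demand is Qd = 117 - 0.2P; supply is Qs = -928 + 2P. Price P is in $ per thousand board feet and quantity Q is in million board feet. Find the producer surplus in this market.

Set Qd = Qs: 117 - 0.2P = -928 + 2P, so 1045 = 2.2P and P* = 475.
Substitute back: Q* = 117 - 0.2(475) = 22.
Supply choke price (Qs = 0): P = 464. Producer surplus = ½ × (475 - 464) × 22 = 121.

Producer surplus = 121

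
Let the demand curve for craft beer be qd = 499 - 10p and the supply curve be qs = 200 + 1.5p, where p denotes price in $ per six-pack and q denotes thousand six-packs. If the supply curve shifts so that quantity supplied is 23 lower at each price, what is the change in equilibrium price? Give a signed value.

Δp = 2

At equilibrium qd = qs, so 499 - 10p = 200 + 1.5p; collecting terms, 299 = 11.5p and p* = 26.
Then q* = 499 - 10(26) = 239.
After the shift, supply is qs = 177 + 1.5p.
New equilibrium: 322 = 11.5p, so p = 28 and q = 219.
Δp = 28 - 26 = 2.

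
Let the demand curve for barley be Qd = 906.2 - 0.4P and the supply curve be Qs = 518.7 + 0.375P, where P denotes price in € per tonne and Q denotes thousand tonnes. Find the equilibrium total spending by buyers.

Total spending by buyers = 353100

Set Qd = Qs: 906.2 - 0.4P = 518.7 + 0.375P, so 387.5 = 0.775P and P* = 500.
Substitute back: Q* = 906.2 - 0.4(500) = 706.2.
Total spending by buyers = P* × Q* = 500 × 706.2 = 353100.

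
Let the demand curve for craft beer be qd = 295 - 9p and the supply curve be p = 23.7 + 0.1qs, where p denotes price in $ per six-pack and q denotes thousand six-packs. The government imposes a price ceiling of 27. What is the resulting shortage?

Solving each curve for q: qs = -237 + 10p.
With p fixed at 27, quantity demanded is 52 and quantity supplied is 33.
Shortage = qd - qs = 52 - 33 = 19.

Shortage = 19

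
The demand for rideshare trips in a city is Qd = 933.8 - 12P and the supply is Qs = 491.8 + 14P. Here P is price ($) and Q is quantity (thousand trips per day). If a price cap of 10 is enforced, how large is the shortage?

Shortage = 182

At P = 10: Qd = 813.8 and Qs = 631.8.
Shortage = Qd - Qs = 813.8 - 631.8 = 182.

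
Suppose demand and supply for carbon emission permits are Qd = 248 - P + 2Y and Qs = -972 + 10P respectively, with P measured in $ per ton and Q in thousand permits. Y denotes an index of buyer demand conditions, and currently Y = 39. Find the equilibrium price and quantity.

P* = 118, Q* = 208

With Y = 39, demand is Qd = 326 - P.
Equating demand and supply, 326 - P = -972 + 10P gives 11P = 1298, so P* = 118.
From the demand curve, Q* = 326 - 118 = 208.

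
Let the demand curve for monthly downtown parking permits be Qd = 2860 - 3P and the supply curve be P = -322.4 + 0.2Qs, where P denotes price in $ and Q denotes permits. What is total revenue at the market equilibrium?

In direct form, Qs = 1612 + 5P.
Set Qd = Qs: 2860 - 3P = 1612 + 5P, so 1248 = 8P and P* = 156.
Substitute back: Q* = 2860 - 3(156) = 2392.
Total revenue = P* × Q* = 156 × 2392 = 373152.

Total revenue = 373152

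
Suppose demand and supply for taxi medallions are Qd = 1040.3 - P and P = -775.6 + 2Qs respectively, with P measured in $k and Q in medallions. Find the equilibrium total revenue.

Rewriting in direct form: Qs = 387.8 + 0.5P.
The market clears where 1040.3 - P = 387.8 + 0.5P. Rearranging, 1.5P = 652.5, hence P* = 435.
Then Q* = 1040.3 - 435 = 605.3.
Total revenue = P* × Q* = 435 × 605.3 = 263305.5.

Total revenue = 263305.5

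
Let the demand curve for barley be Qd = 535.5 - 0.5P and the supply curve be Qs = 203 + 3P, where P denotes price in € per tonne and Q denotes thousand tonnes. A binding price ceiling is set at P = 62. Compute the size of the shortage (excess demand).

With P fixed at 62, quantity demanded is 504.5 and quantity supplied is 389.
Shortage = Qd - Qs = 504.5 - 389 = 115.5.

Shortage = 115.5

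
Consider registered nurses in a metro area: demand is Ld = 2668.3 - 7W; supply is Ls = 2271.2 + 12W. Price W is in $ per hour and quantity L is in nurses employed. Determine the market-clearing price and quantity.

W* = 20.9, L* = 2522

The market clears where 2668.3 - 7W = 2271.2 + 12W. Rearranging, 19W = 397.1, hence W* = 20.9.
Substitute back: L* = 2668.3 - 7(20.9) = 2522.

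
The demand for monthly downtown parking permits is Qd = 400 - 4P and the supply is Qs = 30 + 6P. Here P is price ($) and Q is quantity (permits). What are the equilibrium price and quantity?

P* = 37, Q* = 252

At equilibrium Qd = Qs, so 400 - 4P = 30 + 6P; collecting terms, 370 = 10P and P* = 37.
From the demand curve, Q* = 400 - 4(37) = 252.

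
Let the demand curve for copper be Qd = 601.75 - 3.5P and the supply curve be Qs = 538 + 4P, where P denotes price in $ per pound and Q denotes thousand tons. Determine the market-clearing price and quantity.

P* = 8.5, Q* = 572

At equilibrium Qd = Qs, so 601.75 - 3.5P = 538 + 4P; collecting terms, 63.75 = 7.5P and P* = 8.5.
Substitute back: Q* = 601.75 - 3.5(8.5) = 572.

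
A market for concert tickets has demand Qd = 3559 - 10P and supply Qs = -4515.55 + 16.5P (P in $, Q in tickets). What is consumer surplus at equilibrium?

Consumer surplus = 13107.2

The market clears where 3559 - 10P = -4515.55 + 16.5P. Rearranging, 26.5P = 8074.55, hence P* = 304.7.
From the demand curve, Q* = 3559 - 10(304.7) = 512.
Demand choke price (Qd = 0): P = 3559/10 = 355.9. Consumer surplus = ½ × (355.9 - 304.7) × 512 = 13107.2.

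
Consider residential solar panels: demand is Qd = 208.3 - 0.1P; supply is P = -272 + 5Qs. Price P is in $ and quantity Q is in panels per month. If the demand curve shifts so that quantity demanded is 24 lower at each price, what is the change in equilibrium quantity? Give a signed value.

Solving each curve for Q: Qs = 54.4 + 0.2P.
Equating demand and supply, 208.3 - 0.1P = 54.4 + 0.2P gives 0.3P = 153.9, so P* = 513.
Then Q* = 208.3 - 0.1(513) = 157.
After the shift, demand is Qd = 184.3 - 0.1P.
New equilibrium: 129.9 = 0.3P, so P = 433 and Q = 141.
ΔQ = 141 - 157 = -16.

ΔQ = -16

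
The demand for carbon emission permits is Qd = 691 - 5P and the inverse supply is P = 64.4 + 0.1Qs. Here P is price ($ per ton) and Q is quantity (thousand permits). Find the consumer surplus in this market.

In direct form, Qs = -644 + 10P.
Equating demand and supply, 691 - 5P = -644 + 10P gives 15P = 1335, so P* = 89.
Then Q* = 691 - 5(89) = 246.
Demand choke price (Qd = 0): P = 691/5 = 138.2. Consumer surplus = ½ × (138.2 - 89) × 246 = 6051.6.

Consumer surplus = 6051.6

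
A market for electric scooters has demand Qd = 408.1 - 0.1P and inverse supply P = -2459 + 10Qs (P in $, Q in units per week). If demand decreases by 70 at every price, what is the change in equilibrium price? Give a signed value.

Rewriting in direct form: Qs = 245.9 + 0.1P.
The market clears where 408.1 - 0.1P = 245.9 + 0.1P. Rearranging, 0.2P = 162.2, hence P* = 811.
Substitute back: Q* = 408.1 - 0.1(811) = 327.
After the shift, demand is Qd = 338.1 - 0.1P.
The new intersection has 92.2 = 0.2P, i.e. P = 461, Q = 292.
ΔP = 461 - 811 = -350.

ΔP = -350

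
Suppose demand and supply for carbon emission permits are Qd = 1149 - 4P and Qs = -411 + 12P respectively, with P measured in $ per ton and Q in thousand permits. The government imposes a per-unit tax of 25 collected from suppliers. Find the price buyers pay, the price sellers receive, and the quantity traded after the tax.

P_b = 116.25, P_s = 91.25, Q = 684

Suppliers keep P_s = P_b - 25 per unit, so supply in terms of the buyer price is Qs = -711 + 12P_b.
Market clearing requires 1149 - 4P_b = -711 + 12P_b; hence 1860 = 16P_b and P_b = 116.25.
So P_s = 91.25 and the quantity traded is Q = 1149 - 4(116.25) = 684.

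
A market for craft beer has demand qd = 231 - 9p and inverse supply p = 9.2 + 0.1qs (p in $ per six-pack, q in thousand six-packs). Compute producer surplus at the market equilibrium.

Producer surplus = 304.2

Rewriting in direct form: qs = -92 + 10p.
Set qd = qs: 231 - 9p = -92 + 10p, so 323 = 19p and p* = 17.
Substitute back: q* = 231 - 9(17) = 78.
Supply choke price (qs = 0): p = 9.2. Producer surplus = ½ × (17 - 9.2) × 78 = 304.2.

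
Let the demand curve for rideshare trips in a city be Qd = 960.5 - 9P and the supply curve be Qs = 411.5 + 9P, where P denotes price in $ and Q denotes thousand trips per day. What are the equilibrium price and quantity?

P* = 30.5, Q* = 686

At equilibrium Qd = Qs, so 960.5 - 9P = 411.5 + 9P; collecting terms, 549 = 18P and P* = 30.5.
Substitute back: Q* = 960.5 - 9(30.5) = 686.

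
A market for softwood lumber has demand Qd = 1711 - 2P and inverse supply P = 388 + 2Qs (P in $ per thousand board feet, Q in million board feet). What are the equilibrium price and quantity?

Rewriting in direct form: Qs = -194 + 0.5P.
Set Qd = Qs: 1711 - 2P = -194 + 0.5P, so 1905 = 2.5P and P* = 762.
Then Q* = 1711 - 2(762) = 187.

P* = 762, Q* = 187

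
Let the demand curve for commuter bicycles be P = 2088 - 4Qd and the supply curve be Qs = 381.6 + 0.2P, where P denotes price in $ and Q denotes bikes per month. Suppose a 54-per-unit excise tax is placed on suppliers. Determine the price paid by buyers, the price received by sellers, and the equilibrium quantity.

P_b = 336, P_s = 282, Q = 438

Rewriting in direct form: Qd = 522 - 0.25P.
The tax drives a wedge P_b - P_s = 54. Substituting P_s = P_b - 54 into supply: Qs = 370.8 + 0.2P_b.
Equate demand and the shifted supply: 522 - 0.25P_b = 370.8 + 0.2P_b, giving 0.45P_b = 151.2, so P_b = 336.
Then P_s = 336 - 54 = 282 and Q = 522 - 0.25(336) = 438.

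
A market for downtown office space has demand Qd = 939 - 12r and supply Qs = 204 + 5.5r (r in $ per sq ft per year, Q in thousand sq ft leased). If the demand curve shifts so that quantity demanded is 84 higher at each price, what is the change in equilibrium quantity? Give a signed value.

ΔQ = 26.4

Set Qd = Qs: 939 - 12r = 204 + 5.5r, so 735 = 17.5r and r* = 42.
Then Q* = 939 - 12(42) = 435.
After the shift, demand is Qd = 1023 - 12r.
New equilibrium: 819 = 17.5r, so r = 46.8 and Q = 461.4.
ΔQ = 461.4 - 435 = 26.4.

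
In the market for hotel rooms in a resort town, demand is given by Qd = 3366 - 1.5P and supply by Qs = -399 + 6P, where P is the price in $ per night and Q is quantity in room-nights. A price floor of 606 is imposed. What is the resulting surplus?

At P = 606: Qd = 2457 and Qs = 3237.
Surplus = Qs - Qd = 3237 - 2457 = 780.

Surplus = 780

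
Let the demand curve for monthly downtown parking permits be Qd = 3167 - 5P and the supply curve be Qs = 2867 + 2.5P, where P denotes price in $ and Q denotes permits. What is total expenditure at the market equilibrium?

Total expenditure = 118680

The market clears where 3167 - 5P = 2867 + 2.5P. Rearranging, 7.5P = 300, hence P* = 40.
Then Q* = 3167 - 5(40) = 2967.
Total expenditure = P* × Q* = 40 × 2967 = 118680.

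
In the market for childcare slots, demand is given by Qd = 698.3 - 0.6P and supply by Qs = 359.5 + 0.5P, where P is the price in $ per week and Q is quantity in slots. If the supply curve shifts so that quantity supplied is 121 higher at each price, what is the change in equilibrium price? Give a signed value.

Set Qd = Qs: 698.3 - 0.6P = 359.5 + 0.5P, so 338.8 = 1.1P and P* = 308.
Plugging P* into demand: Q* = 698.3 - 0.6(308) = 513.5.
After the shift, supply is Qs = 480.5 + 0.5P.
Re-solving, 1.1P = 217.8 gives P = 198 and Q = 579.5.
ΔP = 198 - 308 = -110.

ΔP = -110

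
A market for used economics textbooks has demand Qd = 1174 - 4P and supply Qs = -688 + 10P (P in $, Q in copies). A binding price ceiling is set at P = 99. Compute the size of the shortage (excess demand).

At P = 99: Qd = 778 and Qs = 302.
Shortage = Qd - Qs = 778 - 302 = 476.

Shortage = 476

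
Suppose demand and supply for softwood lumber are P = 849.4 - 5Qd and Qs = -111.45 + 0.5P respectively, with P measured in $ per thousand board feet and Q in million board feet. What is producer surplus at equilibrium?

Producer surplus = 8010.25

In direct form, Qd = 169.88 - 0.2P.
At equilibrium Qd = Qs, so 169.88 - 0.2P = -111.45 + 0.5P; collecting terms, 281.33 = 0.7P and P* = 401.9.
Plugging P* into demand: Q* = 169.88 - 0.2(401.9) = 89.5.
Supply choke price (Qs = 0): P = 222.9. Producer surplus = ½ × (401.9 - 222.9) × 89.5 = 8010.25.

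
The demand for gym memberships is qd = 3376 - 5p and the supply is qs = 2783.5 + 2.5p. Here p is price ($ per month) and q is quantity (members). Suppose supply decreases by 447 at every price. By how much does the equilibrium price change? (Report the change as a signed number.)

The market clears where 3376 - 5p = 2783.5 + 2.5p. Rearranging, 7.5p = 592.5, hence p* = 79.
From the demand curve, q* = 3376 - 5(79) = 2981.
After the shift, supply is qs = 2336.5 + 2.5p.
New equilibrium: 1039.5 = 7.5p, so p = 138.6 and q = 2683.
Δp = 138.6 - 79 = 59.6.

Δp = 59.6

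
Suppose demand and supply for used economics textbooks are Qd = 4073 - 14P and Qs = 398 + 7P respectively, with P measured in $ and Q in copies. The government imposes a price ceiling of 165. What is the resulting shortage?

With P fixed at 165, quantity demanded is 1763 and quantity supplied is 1553.
Shortage = Qd - Qs = 1763 - 1553 = 210.

Shortage = 210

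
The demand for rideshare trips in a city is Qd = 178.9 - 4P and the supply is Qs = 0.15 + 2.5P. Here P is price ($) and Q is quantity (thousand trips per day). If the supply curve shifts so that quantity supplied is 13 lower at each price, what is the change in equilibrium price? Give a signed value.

ΔP = 2

Set Qd = Qs: 178.9 - 4P = 0.15 + 2.5P, so 178.75 = 6.5P and P* = 27.5.
From the demand curve, Q* = 178.9 - 4(27.5) = 68.9.
After the shift, supply is Qs = -12.85 + 2.5P.
Re-solving, 6.5P = 191.75 gives P = 29.5 and Q = 60.9.
ΔP = 29.5 - 27.5 = 2.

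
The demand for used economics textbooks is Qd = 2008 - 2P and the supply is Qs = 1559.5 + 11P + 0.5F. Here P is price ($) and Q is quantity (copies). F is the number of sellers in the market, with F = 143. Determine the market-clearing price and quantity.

P* = 29, Q* = 1950

With F = 143, supply is Qs = 1631 + 11P.
The market clears where 2008 - 2P = 1631 + 11P. Rearranging, 13P = 377, hence P* = 29.
Substitute back: Q* = 2008 - 2(29) = 1950.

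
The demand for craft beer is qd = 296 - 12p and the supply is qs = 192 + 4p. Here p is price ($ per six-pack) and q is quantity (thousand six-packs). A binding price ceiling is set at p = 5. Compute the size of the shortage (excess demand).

With p fixed at 5, quantity demanded is 236 and quantity supplied is 212.
Shortage = qd - qs = 236 - 212 = 24.

Shortage = 24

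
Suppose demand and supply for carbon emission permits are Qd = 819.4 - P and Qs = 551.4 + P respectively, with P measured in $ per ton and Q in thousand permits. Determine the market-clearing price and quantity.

The market clears where 819.4 - P = 551.4 + P. Rearranging, 2P = 268, hence P* = 134.
Plugging P* into demand: Q* = 819.4 - 134 = 685.4.

P* = 134, Q* = 685.4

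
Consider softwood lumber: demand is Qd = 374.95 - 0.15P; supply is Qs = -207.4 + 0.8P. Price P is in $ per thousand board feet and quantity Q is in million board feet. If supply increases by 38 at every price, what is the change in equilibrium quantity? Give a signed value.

The market clears where 374.95 - 0.15P = -207.4 + 0.8P. Rearranging, 0.95P = 582.35, hence P* = 613.
Plugging P* into demand: Q* = 374.95 - 0.15(613) = 283.
After the shift, supply is Qs = -169.4 + 0.8P.
The new intersection has 544.35 = 0.95P, i.e. P = 573, Q = 289.
ΔQ = 289 - 283 = 6.

ΔQ = 6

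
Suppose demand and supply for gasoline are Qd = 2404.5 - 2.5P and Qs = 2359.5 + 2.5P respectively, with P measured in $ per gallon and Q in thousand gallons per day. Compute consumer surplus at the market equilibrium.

Set Qd = Qs: 2404.5 - 2.5P = 2359.5 + 2.5P, so 45 = 5P and P* = 9.
Substitute back: Q* = 2404.5 - 2.5(9) = 2382.
Demand choke price (Qd = 0): P = 2404.5/2.5 = 961.8. Consumer surplus = ½ × (961.8 - 9) × 2382 = 1134784.8.

Consumer surplus = 1134784.8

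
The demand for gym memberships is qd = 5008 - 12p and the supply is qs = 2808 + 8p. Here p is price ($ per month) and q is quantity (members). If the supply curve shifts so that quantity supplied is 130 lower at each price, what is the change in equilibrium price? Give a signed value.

At equilibrium qd = qs, so 5008 - 12p = 2808 + 8p; collecting terms, 2200 = 20p and p* = 110.
Plugging p* into demand: q* = 5008 - 12(110) = 3688.
After the shift, supply is qs = 2678 + 8p.
The new intersection has 2330 = 20p, i.e. p = 116.5, q = 3610.
Δp = 116.5 - 110 = 6.5.

Δp = 6.5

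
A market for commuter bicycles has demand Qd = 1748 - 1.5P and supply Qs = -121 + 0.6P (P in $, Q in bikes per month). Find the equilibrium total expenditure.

Total expenditure = 367570

At equilibrium Qd = Qs, so 1748 - 1.5P = -121 + 0.6P; collecting terms, 1869 = 2.1P and P* = 890.
Then Q* = 1748 - 1.5(890) = 413.
Total expenditure = P* × Q* = 890 × 413 = 367570.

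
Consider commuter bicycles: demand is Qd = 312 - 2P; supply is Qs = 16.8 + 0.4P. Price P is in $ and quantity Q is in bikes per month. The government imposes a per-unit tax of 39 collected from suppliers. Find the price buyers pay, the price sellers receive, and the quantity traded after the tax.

P_b = 129.5, P_s = 90.5, Q = 53

Suppliers keep P_s = P_b - 39 per unit, so supply in terms of the buyer price is Qs = 1.2 + 0.4P_b.
Set Qd = Qs: 312 - 2P_b = 1.2 + 0.4P_b, so 310.8 = 2.4P_b and P_b = 129.5.
Then P_s = 129.5 - 39 = 90.5 and Q = 312 - 2(129.5) = 53.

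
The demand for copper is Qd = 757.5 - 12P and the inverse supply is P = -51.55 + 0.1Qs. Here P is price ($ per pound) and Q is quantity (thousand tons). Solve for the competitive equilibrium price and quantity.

Inverting to quantity form: Qs = 515.5 + 10P.
Set Qd = Qs: 757.5 - 12P = 515.5 + 10P, so 242 = 22P and P* = 11.
Plugging P* into demand: Q* = 757.5 - 12(11) = 625.5.

P* = 11, Q* = 625.5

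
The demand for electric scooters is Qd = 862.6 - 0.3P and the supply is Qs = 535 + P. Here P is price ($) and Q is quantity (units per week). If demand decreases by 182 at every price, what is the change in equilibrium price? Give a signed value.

Equating demand and supply, 862.6 - 0.3P = 535 + P gives 1.3P = 327.6, so P* = 252.
From the demand curve, Q* = 862.6 - 0.3(252) = 787.
After the shift, demand is Qd = 680.6 - 0.3P.
New equilibrium: 145.6 = 1.3P, so P = 112 and Q = 647.
ΔP = 112 - 252 = -140.

ΔP = -140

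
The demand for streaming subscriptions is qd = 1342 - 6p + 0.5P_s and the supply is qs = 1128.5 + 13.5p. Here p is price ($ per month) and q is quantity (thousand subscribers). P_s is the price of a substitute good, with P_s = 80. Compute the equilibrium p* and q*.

p* = 13, q* = 1304

With P_s = 80, demand is qd = 1382 - 6p.
The market clears where 1382 - 6p = 1128.5 + 13.5p. Rearranging, 19.5p = 253.5, hence p* = 13.
Substitute back: q* = 1382 - 6(13) = 1304.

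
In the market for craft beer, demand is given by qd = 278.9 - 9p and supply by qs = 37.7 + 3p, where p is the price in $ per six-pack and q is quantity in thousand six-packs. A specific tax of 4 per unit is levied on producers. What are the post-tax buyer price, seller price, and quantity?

p_b = 21.1, p_s = 17.1, q = 89

The tax drives a wedge p_b - p_s = 4. Substituting p_s = p_b - 4 into supply: qs = 25.7 + 3p_b.
Set qd = qs: 278.9 - 9p_b = 25.7 + 3p_b, so 253.2 = 12p_b and p_b = 21.1.
Then p_s = 21.1 - 4 = 17.1 and q = 278.9 - 9(21.1) = 89.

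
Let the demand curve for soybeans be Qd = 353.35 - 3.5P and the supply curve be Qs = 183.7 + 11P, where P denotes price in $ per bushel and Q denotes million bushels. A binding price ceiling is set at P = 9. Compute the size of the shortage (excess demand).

At P = 9: Qd = 321.85 and Qs = 282.7.
Shortage = Qd - Qs = 321.85 - 282.7 = 39.15.

Shortage = 39.15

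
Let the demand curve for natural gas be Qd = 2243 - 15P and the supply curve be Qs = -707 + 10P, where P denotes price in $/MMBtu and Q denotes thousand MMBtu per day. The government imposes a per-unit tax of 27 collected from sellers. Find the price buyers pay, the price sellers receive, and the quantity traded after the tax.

With a tax of 27 on sellers, they supply based on the net price P_s = P_b - 27, so Qs = -977 + 10P_b.
Equate demand and the shifted supply: 2243 - 15P_b = -977 + 10P_b, giving 25P_b = 3220, so P_b = 128.8.
So P_s = 101.8 and the quantity traded is Q = 2243 - 15(128.8) = 311.

P_b = 128.8, P_s = 101.8, Q = 311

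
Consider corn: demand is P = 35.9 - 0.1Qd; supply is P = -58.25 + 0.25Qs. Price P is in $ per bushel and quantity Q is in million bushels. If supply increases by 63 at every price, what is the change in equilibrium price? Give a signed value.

Solving each curve for Q: Qd = 359 - 10P and Qs = 233 + 4P.
Equating demand and supply, 359 - 10P = 233 + 4P gives 14P = 126, so P* = 9.
Substitute back: Q* = 359 - 10(9) = 269.
After the shift, supply is Qs = 296 + 4P.
The new intersection has 63 = 14P, i.e. P = 4.5, Q = 314.
ΔP = 4.5 - 9 = -4.5.

ΔP = -4.5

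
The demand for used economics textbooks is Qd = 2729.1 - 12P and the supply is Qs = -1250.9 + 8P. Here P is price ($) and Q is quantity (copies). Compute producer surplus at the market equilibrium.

Producer surplus = 7271.825625

The market clears where 2729.1 - 12P = -1250.9 + 8P. Rearranging, 20P = 3980, hence P* = 199.
From the demand curve, Q* = 2729.1 - 12(199) = 341.1.
Supply choke price (Qs = 0): P = 156.3625. Producer surplus = ½ × (199 - 156.3625) × 341.1 = 7271.825625.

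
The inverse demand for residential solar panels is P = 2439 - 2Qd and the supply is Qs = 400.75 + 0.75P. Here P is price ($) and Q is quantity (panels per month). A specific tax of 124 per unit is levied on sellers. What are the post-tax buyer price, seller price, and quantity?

P_b = 729.4, P_s = 605.4, Q = 854.8

In direct form, Qd = 1219.5 - 0.5P.
With a tax of 124 on sellers, they supply based on the net price P_s = P_b - 124, so Qs = 307.75 + 0.75P_b.
Equate demand and the shifted supply: 1219.5 - 0.5P_b = 307.75 + 0.75P_b, giving 1.25P_b = 911.75, so P_b = 729.4.
Then P_s = 729.4 - 124 = 605.4 and Q = 1219.5 - 0.5(729.4) = 854.8.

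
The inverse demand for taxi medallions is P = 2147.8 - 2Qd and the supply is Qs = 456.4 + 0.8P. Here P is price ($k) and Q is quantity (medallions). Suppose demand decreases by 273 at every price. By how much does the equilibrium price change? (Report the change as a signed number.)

Inverting to quantity form: Qd = 1073.9 - 0.5P.
Equating demand and supply, 1073.9 - 0.5P = 456.4 + 0.8P gives 1.3P = 617.5, so P* = 475.
Substitute back: Q* = 1073.9 - 0.5(475) = 836.4.
After the shift, demand is Qd = 800.9 - 0.5P.
New equilibrium: 344.5 = 1.3P, so P = 265 and Q = 668.4.
ΔP = 265 - 475 = -210.

ΔP = -210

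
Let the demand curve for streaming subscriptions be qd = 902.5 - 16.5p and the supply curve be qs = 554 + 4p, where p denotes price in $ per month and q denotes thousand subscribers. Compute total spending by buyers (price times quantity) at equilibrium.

Total spending by buyers = 10574

Equating demand and supply, 902.5 - 16.5p = 554 + 4p gives 20.5p = 348.5, so p* = 17.
From the demand curve, q* = 902.5 - 16.5(17) = 622.
Total spending by buyers = p* × q* = 17 × 622 = 10574.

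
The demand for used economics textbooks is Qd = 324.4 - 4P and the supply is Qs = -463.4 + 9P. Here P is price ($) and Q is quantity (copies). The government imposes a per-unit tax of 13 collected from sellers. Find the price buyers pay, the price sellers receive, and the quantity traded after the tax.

Sellers keep P_s = P_b - 13 per unit, so supply in terms of the buyer price is Qs = -580.4 + 9P_b.
Equate demand and the shifted supply: 324.4 - 4P_b = -580.4 + 9P_b, giving 13P_b = 904.8, so P_b = 69.6.
So P_s = 56.6 and the quantity traded is Q = 324.4 - 4(69.6) = 46.

P_b = 69.6, P_s = 56.6, Q = 46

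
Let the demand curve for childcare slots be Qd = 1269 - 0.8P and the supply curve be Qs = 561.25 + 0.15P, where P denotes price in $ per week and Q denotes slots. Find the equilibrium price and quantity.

Set Qd = Qs: 1269 - 0.8P = 561.25 + 0.15P, so 707.75 = 0.95P and P* = 745.
Then Q* = 1269 - 0.8(745) = 673.

P* = 745, Q* = 673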